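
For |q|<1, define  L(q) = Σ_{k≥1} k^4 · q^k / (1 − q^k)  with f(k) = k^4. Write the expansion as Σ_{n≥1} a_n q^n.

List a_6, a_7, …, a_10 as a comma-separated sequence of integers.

q^6  k|6↦f(k): 6:1296 3:81 2:16 1:1  a_6=1394
q^7  k|7↦f(k): 1:1 7:2401  a_7=2402
d|8:{8,4,2,1}  Σf=4096+256+16+1=4369
n=9: 1·9 3·3 9·1  f→[1+81+6561]=6643
[q^10] f(10)=10000,f(5)=625,f(2)=16,f(1)=1 ⇒ 10642

1394, 2402, 4369, 6643, 10642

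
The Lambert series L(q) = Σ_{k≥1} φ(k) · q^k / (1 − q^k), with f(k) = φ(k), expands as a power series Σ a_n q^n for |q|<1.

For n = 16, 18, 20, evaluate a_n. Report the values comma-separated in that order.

d|16:{1,2,4,8,16}  Σφ=1+1+2+4+8=16
q^18  k|18↦φ(k): 1:1 2:1 3:2 6:2 9:6 18:6  a_18=18
d|20:{1,2,4,5,10,20}  Σφ=1+1+2+4+4+8=20

16, 18, 20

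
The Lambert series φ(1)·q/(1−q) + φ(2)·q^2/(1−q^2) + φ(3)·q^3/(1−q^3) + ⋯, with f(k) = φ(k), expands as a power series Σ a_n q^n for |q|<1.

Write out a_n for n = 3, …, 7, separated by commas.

d|3:{3,1}  Σφ=2+1=3
[q^4] φ(1)=1,φ(2)=1,φ(4)=2 ⇒ 4
d|5:{1,5}  Σφ=1+4=5
q^6  k|6↦φ(k): 1:1 2:1 3:2 6:2  a_6=6
n=7: 1·7 7·1  φ→[1+6]=7

3, 4, 5, 6, 7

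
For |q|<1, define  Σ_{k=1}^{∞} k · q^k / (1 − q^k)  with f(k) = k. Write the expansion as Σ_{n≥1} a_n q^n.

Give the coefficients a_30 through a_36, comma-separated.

n=30: 1·30 2·15 3·10 5·6 6·5 10·3 15·2 30·1  f→[1+2+3+5+6+10+15+30]=72
q^31  k|31↦f(k): 31:31 1:1  a_31=32
[q^32] f(32)=32,f(16)=16,f(8)=8,f(4)=4,f(2)=2,f(1)=1 ⇒ 63
q^33  k|33↦f(k): 33:33 11:11 3:3 1:1  a_33=48
q^34  k|34↦f(k): 34:34 17:17 2:2 1:1  a_34=54
[q^35] f(35)=35,f(7)=7,f(5)=5,f(1)=1 ⇒ 48
q^36  k|36↦f(k): 1:1 2:2 3:3 4:4 6:6 9:9 12:12 18:18 36:36  a_36=91

72, 32, 63, 48, 54, 48, 91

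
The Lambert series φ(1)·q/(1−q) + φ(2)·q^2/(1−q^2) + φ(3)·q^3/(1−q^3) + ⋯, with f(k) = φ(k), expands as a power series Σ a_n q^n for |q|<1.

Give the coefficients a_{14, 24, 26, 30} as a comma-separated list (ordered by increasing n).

n=14: 14·1 7·2 2·7 1·14  φ→[6+6+1+1]=14
d|24:{1,2,3,4,6,8,12,24}  Σφ=1+1+2+2+2+4+4+8=24
[q^26] φ(1)=1,φ(2)=1,φ(13)=12,φ(26)=12 ⇒ 26
d|30:{1,2,3,5,6,10,15,30}  Σφ=1+1+2+4+2+4+8+8=30

14, 24, 26, 30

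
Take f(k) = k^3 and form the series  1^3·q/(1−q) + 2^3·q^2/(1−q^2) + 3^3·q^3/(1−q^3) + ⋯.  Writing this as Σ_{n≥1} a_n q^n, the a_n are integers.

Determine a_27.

d|27:{27,9,3,1}  Σf=19683+729+27+1=20440

a_27 = 20440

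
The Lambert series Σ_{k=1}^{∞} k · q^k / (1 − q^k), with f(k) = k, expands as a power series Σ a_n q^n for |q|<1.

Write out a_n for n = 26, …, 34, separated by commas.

42, 40, 56, 30, 72, 32, 63, 48, 54

d|26:{26,13,2,1}  Σf=26+13+2+1=42
n=27: 27·1 9·3 3·9 1·27  f→[27+9+3+1]=40
q^28  k|28↦f(k): 28:28 14:14 7:7 4:4 2:2 1:1  a_28=56
d|29:{1,29}  Σf=1+29=30
n=30: 30·1 15·2 10·3 6·5 5·6 3·10 2·15 1·30  f→[30+15+10+6+5+3+2+1]=72
q^31  k|31↦f(k): 1:1 31:31  a_31=32
[q^32] f(32)=32,f(16)=16,f(8)=8,f(4)=4,f(2)=2,f(1)=1 ⇒ 63
n=33: 33·1 11·3 3·11 1·33  f→[33+11+3+1]=48
n=34: 34·1 17·2 2·17 1·34  f→[34+17+2+1]=54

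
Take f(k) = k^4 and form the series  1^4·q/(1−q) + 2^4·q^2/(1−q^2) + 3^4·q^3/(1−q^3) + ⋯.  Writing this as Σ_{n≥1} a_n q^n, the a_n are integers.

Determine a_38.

a_38 = 2215474

d|38:{38,19,2,1}  Σf=2085136+130321+16+1=2215474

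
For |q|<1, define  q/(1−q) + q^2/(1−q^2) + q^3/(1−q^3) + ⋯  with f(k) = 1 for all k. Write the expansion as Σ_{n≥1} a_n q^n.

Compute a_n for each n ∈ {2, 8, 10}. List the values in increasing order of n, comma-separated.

d|2:{1,2}  Σf=1+1=2
[q^8] f(1)=1,f(2)=1,f(4)=1,f(8)=1 ⇒ 4
n=10: 10·1 5·2 2·5 1·10  f→[1+1+1+1]=4

2, 4, 4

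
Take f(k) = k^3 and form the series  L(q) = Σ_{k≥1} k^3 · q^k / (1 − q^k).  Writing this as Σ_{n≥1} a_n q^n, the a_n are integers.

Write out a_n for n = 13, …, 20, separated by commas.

2198, 3096, 3528, 4681, 4914, 6813, 6860, 9198

n=13: 13·1 1·13  f→[2197+1]=2198
[q^14] f(1)=1,f(2)=8,f(7)=343,f(14)=2744 ⇒ 3096
q^15  k|15↦f(k): 1:1 3:27 5:125 15:3375  a_15=3528
[q^16] f(16)=4096,f(8)=512,f(4)=64,f(2)=8,f(1)=1 ⇒ 4681
n=17: 17·1 1·17  f→[4913+1]=4914
d|18:{1,2,3,6,9,18}  Σf=1+8+27+216+729+5832=6813
d|19:{19,1}  Σf=6859+1=6860
n=20: 20·1 10·2 5·4 4·5 2·10 1·20  f→[8000+1000+125+64+8+1]=9198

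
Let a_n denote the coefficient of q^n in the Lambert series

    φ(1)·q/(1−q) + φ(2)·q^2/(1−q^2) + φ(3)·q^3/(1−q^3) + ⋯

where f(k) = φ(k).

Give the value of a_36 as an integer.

d|36:{36,18,12,9,6,4,3,2,1}  Σφ=12+6+4+6+2+2+2+1+1=36

a_36 = 36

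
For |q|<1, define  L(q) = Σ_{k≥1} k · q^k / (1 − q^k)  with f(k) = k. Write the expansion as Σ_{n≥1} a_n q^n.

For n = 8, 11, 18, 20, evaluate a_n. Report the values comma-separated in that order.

n=8: 8·1 4·2 2·4 1·8  f→[8+4+2+1]=15
q^11  k|11↦f(k): 11:11 1:1  a_11=12
q^18  k|18↦f(k): 1:1 2:2 3:3 6:6 9:9 18:18  a_18=39
n=20: 20·1 10·2 5·4 4·5 2·10 1·20  f→[20+10+5+4+2+1]=42

15, 12, 39, 42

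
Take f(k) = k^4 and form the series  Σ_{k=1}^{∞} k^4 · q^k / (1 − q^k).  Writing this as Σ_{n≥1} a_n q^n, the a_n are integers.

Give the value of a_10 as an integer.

n=10: 10·1 5·2 2·5 1·10  f→[10000+625+16+1]=10642

a_10 = 10642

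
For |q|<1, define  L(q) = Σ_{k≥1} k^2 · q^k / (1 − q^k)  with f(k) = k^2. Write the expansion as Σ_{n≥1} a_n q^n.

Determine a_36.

[q^36] f(36)=1296,f(18)=324,f(12)=144,f(9)=81,f(6)=36,f(4)=16,f(3)=9,f(2)=4,f(1)=1 ⇒ 1911

a_36 = 1911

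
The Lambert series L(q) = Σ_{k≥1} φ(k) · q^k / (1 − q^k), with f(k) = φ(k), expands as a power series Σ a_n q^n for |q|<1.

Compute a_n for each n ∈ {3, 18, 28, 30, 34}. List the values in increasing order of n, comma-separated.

d|3:{1,3}  Σφ=1+2=3
d|18:{1,2,3,6,9,18}  Σφ=1+1+2+2+6+6=18
d|28:{28,14,7,4,2,1}  Σφ=12+6+6+2+1+1=28
q^30  k|30↦φ(k): 1:1 2:1 3:2 5:4 6:2 10:4 15:8 30:8  a_30=30
n=34: 1·34 2·17 17·2 34·1  φ→[1+1+16+16]=34

3, 18, 28, 30, 34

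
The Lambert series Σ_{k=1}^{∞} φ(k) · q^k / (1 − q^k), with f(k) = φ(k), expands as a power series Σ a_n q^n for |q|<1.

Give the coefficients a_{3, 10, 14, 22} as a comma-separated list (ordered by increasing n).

n=3: 3·1 1·3  φ→[2+1]=3
n=10: 1·10 2·5 5·2 10·1  φ→[1+1+4+4]=10
d|14:{1,2,7,14}  Σφ=1+1+6+6=14
d|22:{22,11,2,1}  Σφ=10+10+1+1=22

3, 10, 14, 22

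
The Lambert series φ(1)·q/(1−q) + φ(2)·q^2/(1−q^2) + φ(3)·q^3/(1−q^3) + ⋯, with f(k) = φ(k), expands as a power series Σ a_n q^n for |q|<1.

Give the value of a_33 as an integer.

d|33:{33,11,3,1}  Σφ=20+10+2+1=33

a_33 = 33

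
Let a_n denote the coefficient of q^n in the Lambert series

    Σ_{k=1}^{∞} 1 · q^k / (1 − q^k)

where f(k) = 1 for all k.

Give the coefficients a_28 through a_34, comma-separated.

q^28  k|28↦f(k): 1:1 2:1 4:1 7:1 14:1 28:1  a_28=6
[q^29] f(29)=1,f(1)=1 ⇒ 2
[q^30] f(30)=1,f(15)=1,f(10)=1,f(6)=1,f(5)=1,f(3)=1,f(2)=1,f(1)=1 ⇒ 8
d|31:{31,1}  Σf=1+1=2
d|32:{1,2,4,8,16,32}  Σf=1+1+1+1+1+1=6
n=33: 1·33 3·11 11·3 33·1  f→[1+1+1+1]=4
n=34: 1·34 2·17 17·2 34·1  f→[1+1+1+1]=4

6, 2, 8, 2, 6, 4, 4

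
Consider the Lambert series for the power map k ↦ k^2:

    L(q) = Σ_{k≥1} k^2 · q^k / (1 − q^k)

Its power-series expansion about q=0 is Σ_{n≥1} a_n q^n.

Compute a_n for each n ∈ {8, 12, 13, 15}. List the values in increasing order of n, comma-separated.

85, 210, 170, 260

n=8: 1·8 2·4 4·2 8·1  f→[1+4+16+64]=85
[q^12] f(12)=144,f(6)=36,f(4)=16,f(3)=9,f(2)=4,f(1)=1 ⇒ 210
[q^13] f(1)=1,f(13)=169 ⇒ 170
d|15:{1,3,5,15}  Σf=1+9+25+225=260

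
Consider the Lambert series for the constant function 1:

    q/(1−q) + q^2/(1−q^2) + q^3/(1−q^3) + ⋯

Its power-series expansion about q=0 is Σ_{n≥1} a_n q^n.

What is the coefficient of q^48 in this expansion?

a_48 = 10

[q^48] f(48)=1,f(24)=1,f(16)=1,f(12)=1,f(8)=1,f(6)=1,f(4)=1,f(3)=1,f(2)=1,f(1)=1 ⇒ 10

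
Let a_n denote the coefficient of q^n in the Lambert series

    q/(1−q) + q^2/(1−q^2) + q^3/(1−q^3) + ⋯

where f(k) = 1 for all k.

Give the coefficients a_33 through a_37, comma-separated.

n=33: 1·33 3·11 11·3 33·1  f→[1+1+1+1]=4
d|34:{34,17,2,1}  Σf=1+1+1+1=4
d|35:{1,5,7,35}  Σf=1+1+1+1=4
n=36: 36·1 18·2 12·3 9·4 6·6 4·9 3·12 2·18 1·36  f→[1+1+1+1+1+1+1+1+1]=9
d|37:{1,37}  Σf=1+1=2

4, 4, 4, 9, 2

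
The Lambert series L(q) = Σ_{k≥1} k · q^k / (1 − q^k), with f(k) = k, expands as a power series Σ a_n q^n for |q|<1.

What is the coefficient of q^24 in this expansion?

a_24 = 60

q^24  k|24↦f(k): 24:24 12:12 8:8 6:6 4:4 3:3 2:2 1:1  a_24=60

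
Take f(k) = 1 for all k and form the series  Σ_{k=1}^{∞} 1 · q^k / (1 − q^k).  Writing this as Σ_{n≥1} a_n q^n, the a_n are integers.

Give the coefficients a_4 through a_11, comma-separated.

3, 2, 4, 2, 4, 3, 4, 2

[q^4] f(4)=1,f(2)=1,f(1)=1 ⇒ 3
[q^5] f(1)=1,f(5)=1 ⇒ 2
[q^6] f(6)=1,f(3)=1,f(2)=1,f(1)=1 ⇒ 4
d|7:{1,7}  Σf=1+1=2
q^8  k|8↦f(k): 8:1 4:1 2:1 1:1  a_8=4
d|9:{1,3,9}  Σf=1+1+1=3
d|10:{10,5,2,1}  Σf=1+1+1+1=4
d|11:{11,1}  Σf=1+1=2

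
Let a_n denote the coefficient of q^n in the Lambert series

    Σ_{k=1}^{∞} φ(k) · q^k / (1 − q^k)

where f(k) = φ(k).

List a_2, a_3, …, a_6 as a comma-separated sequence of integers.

[q^2] φ(2)=1,φ(1)=1 ⇒ 2
[q^3] φ(3)=2,φ(1)=1 ⇒ 3
q^4  k|4↦φ(k): 1:1 2:1 4:2  a_4=4
d|5:{1,5}  Σφ=1+4=5
[q^6] φ(1)=1,φ(2)=1,φ(3)=2,φ(6)=2 ⇒ 6

2, 3, 4, 5, 6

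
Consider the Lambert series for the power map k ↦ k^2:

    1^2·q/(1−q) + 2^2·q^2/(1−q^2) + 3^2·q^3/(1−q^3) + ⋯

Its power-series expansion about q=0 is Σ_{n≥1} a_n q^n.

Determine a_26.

n=26: 1·26 2·13 13·2 26·1  f→[1+4+169+676]=850

a_26 = 850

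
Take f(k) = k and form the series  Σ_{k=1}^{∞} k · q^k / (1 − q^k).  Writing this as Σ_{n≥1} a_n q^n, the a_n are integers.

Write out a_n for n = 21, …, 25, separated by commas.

[q^21] f(1)=1,f(3)=3,f(7)=7,f(21)=21 ⇒ 32
q^22  k|22↦f(k): 22:22 11:11 2:2 1:1  a_22=36
[q^23] f(1)=1,f(23)=23 ⇒ 24
d|24:{24,12,8,6,4,3,2,1}  Σf=24+12+8+6+4+3+2+1=60
q^25  k|25↦f(k): 25:25 5:5 1:1  a_25=31

32, 36, 24, 60, 31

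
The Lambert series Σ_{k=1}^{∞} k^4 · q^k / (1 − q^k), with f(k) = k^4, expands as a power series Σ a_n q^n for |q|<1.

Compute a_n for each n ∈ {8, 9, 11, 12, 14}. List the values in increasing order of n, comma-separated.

4369, 6643, 14642, 22386, 40834

q^8  k|8↦f(k): 1:1 2:16 4:256 8:4096  a_8=4369
d|9:{1,3,9}  Σf=1+81+6561=6643
n=11: 1·11 11·1  f→[1+14641]=14642
q^12  k|12↦f(k): 1:1 2:16 3:81 4:256 6:1296 12:20736  a_12=22386
n=14: 14·1 7·2 2·7 1·14  f→[38416+2401+16+1]=40834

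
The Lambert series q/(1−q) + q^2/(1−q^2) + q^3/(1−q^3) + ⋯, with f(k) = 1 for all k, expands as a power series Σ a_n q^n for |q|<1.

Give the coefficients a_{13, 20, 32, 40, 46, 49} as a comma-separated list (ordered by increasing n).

d|13:{1,13}  Σf=1+1=2
[q^20] f(1)=1,f(2)=1,f(4)=1,f(5)=1,f(10)=1,f(20)=1 ⇒ 6
d|32:{1,2,4,8,16,32}  Σf=1+1+1+1+1+1=6
q^40  k|40↦f(k): 40:1 20:1 10:1 8:1 5:1 4:1 2:1 1:1  a_40=8
n=46: 1·46 2·23 23·2 46·1  f→[1+1+1+1]=4
d|49:{49,7,1}  Σf=1+1+1=3

2, 6, 6, 8, 4, 3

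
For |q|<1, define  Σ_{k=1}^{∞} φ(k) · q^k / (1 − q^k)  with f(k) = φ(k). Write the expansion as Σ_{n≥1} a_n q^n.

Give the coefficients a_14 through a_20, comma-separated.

n=14: 14·1 7·2 2·7 1·14  φ→[6+6+1+1]=14
q^15  k|15↦φ(k): 15:8 5:4 3:2 1:1  a_15=15
q^16  k|16↦φ(k): 1:1 2:1 4:2 8:4 16:8  a_16=16
[q^17] φ(17)=16,φ(1)=1 ⇒ 17
d|18:{18,9,6,3,2,1}  Σφ=6+6+2+2+1+1=18
q^19  k|19↦φ(k): 19:18 1:1  a_19=19
q^20  k|20↦φ(k): 1:1 2:1 4:2 5:4 10:4 20:8  a_20=20

14, 15, 16, 17, 18, 19, 20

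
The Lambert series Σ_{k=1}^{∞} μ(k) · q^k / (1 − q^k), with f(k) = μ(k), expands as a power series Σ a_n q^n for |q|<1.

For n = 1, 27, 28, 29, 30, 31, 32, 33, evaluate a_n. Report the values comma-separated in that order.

d|1:{1}  Σμ=1=1
q^27  k|27↦μ(k): 27:0 9:0 3:-1 1:1  a_27=0
q^28  k|28↦μ(k): 1:1 2:-1 4:0 7:-1 14:1 28:0  a_28=0
n=29: 1·29 29·1  μ→[1+(-1)]=0
[q^30] μ(1)=1,μ(2)=-1,μ(3)=-1,μ(5)=-1,μ(6)=1,μ(10)=1,μ(15)=1,μ(30)=-1 ⇒ 0
q^31  k|31↦μ(k): 1:1 31:-1  a_31=0
[q^32] μ(32)=0,μ(16)=0,μ(8)=0,μ(4)=0,μ(2)=-1,μ(1)=1 ⇒ 0
n=33: 1·33 3·11 11·3 33·1  μ→[1+(-1)+(-1)+1]=0

1, 0, 0, 0, 0, 0, 0, 0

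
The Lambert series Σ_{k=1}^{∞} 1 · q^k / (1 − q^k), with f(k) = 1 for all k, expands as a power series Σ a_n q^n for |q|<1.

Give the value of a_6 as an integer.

a_6 = 4

n=6: 1·6 2·3 3·2 6·1  f→[1+1+1+1]=4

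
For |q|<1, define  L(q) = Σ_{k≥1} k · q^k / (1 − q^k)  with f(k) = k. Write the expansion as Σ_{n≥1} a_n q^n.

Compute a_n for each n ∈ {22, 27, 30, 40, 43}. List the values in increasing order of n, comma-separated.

q^22  k|22↦f(k): 22:22 11:11 2:2 1:1  a_22=36
d|27:{1,3,9,27}  Σf=1+3+9+27=40
n=30: 30·1 15·2 10·3 6·5 5·6 3·10 2·15 1·30  f→[30+15+10+6+5+3+2+1]=72
[q^40] f(1)=1,f(2)=2,f(4)=4,f(5)=5,f(8)=8,f(10)=10,f(20)=20,f(40)=40 ⇒ 90
q^43  k|43↦f(k): 1:1 43:43  a_43=44

36, 40, 72, 90, 44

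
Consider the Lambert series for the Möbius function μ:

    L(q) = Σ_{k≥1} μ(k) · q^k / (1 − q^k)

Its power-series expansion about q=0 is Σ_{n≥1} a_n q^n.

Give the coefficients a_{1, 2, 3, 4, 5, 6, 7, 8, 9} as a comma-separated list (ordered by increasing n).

1, 0, 0, 0, 0, 0, 0, 0, 0

[q^1] μ(1)=1 ⇒ 1
d|2:{2,1}  Σμ=(-1)+1=0
[q^3] μ(3)=-1,μ(1)=1 ⇒ 0
q^4  k|4↦μ(k): 1:1 2:-1 4:0  a_4=0
n=5: 1·5 5·1  μ→[1+(-1)]=0
q^6  k|6↦μ(k): 6:1 3:-1 2:-1 1:1  a_6=0
d|7:{7,1}  Σμ=(-1)+1=0
[q^8] μ(1)=1,μ(2)=-1,μ(4)=0,μ(8)=0 ⇒ 0
[q^9] μ(1)=1,μ(3)=-1,μ(9)=0 ⇒ 0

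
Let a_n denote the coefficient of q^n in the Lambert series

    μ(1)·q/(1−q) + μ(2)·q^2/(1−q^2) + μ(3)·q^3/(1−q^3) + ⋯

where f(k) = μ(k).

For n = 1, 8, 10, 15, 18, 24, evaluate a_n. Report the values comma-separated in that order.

q^1  k|1↦μ(k): 1:1  a_1=1
[q^8] μ(1)=1,μ(2)=-1,μ(4)=0,μ(8)=0 ⇒ 0
[q^10] μ(10)=1,μ(5)=-1,μ(2)=-1,μ(1)=1 ⇒ 0
[q^15] μ(1)=1,μ(3)=-1,μ(5)=-1,μ(15)=1 ⇒ 0
d|18:{1,2,3,6,9,18}  Σμ=1+(-1)+(-1)+1+0+0=0
n=24: 1·24 2·12 3·8 4·6 6·4 8·3 12·2 24·1  μ→[1+(-1)+(-1)+0+1+0+0+0]=0

1, 0, 0, 0, 0, 0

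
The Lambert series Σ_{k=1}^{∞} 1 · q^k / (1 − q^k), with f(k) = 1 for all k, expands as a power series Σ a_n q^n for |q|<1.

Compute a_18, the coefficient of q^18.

d|18:{1,2,3,6,9,18}  Σf=1+1+1+1+1+1=6

a_18 = 6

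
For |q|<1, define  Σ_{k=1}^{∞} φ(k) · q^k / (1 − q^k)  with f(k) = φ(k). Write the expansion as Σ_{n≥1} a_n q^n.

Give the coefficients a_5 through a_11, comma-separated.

[q^5] φ(1)=1,φ(5)=4 ⇒ 5
n=6: 1·6 2·3 3·2 6·1  φ→[1+1+2+2]=6
[q^7] φ(1)=1,φ(7)=6 ⇒ 7
d|8:{1,2,4,8}  Σφ=1+1+2+4=8
q^9  k|9↦φ(k): 1:1 3:2 9:6  a_9=9
n=10: 1·10 2·5 5·2 10·1  φ→[1+1+4+4]=10
n=11: 11·1 1·11  φ→[10+1]=11

5, 6, 7, 8, 9, 10, 11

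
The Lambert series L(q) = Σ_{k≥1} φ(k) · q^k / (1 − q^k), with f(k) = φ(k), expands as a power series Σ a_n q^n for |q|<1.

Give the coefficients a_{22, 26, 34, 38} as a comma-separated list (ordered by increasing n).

q^22  k|22↦φ(k): 22:10 11:10 2:1 1:1  a_22=22
d|26:{1,2,13,26}  Σφ=1+1+12+12=26
d|34:{1,2,17,34}  Σφ=1+1+16+16=34
d|38:{1,2,19,38}  Σφ=1+1+18+18=38

22, 26, 34, 38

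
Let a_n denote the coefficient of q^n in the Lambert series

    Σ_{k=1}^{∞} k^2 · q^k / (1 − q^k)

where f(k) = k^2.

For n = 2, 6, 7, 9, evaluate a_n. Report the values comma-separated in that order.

n=2: 1·2 2·1  f→[1+4]=5
q^6  k|6↦f(k): 1:1 2:4 3:9 6:36  a_6=50
d|7:{1,7}  Σf=1+49=50
[q^9] f(9)=81,f(3)=9,f(1)=1 ⇒ 91

5, 50, 50, 91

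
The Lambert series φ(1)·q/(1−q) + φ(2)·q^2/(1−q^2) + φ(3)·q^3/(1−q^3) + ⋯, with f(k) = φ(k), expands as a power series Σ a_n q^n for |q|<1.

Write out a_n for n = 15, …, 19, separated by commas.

n=15: 15·1 5·3 3·5 1·15  φ→[8+4+2+1]=15
[q^16] φ(16)=8,φ(8)=4,φ(4)=2,φ(2)=1,φ(1)=1 ⇒ 16
q^17  k|17↦φ(k): 17:16 1:1  a_17=17
d|18:{18,9,6,3,2,1}  Σφ=6+6+2+2+1+1=18
n=19: 19·1 1·19  φ→[18+1]=19

15, 16, 17, 18, 19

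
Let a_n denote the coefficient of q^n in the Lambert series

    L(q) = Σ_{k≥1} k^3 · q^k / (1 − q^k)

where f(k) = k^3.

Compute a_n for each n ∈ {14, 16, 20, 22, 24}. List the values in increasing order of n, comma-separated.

3096, 4681, 9198, 11988, 16380

[q^14] f(14)=2744,f(7)=343,f(2)=8,f(1)=1 ⇒ 3096
d|16:{1,2,4,8,16}  Σf=1+8+64+512+4096=4681
d|20:{1,2,4,5,10,20}  Σf=1+8+64+125+1000+8000=9198
d|22:{22,11,2,1}  Σf=10648+1331+8+1=11988
n=24: 24·1 12·2 8·3 6·4 4·6 3·8 2·12 1·24  f→[13824+1728+512+216+64+27+8+1]=16380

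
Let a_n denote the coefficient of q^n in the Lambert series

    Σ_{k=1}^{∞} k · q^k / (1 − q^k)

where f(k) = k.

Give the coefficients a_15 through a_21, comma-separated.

d|15:{1,3,5,15}  Σf=1+3+5+15=24
n=16: 1·16 2·8 4·4 8·2 16·1  f→[1+2+4+8+16]=31
d|17:{1,17}  Σf=1+17=18
[q^18] f(18)=18,f(9)=9,f(6)=6,f(3)=3,f(2)=2,f(1)=1 ⇒ 39
[q^19] f(19)=19,f(1)=1 ⇒ 20
d|20:{1,2,4,5,10,20}  Σf=1+2+4+5+10+20=42
q^21  k|21↦f(k): 21:21 7:7 3:3 1:1  a_21=32

24, 31, 18, 39, 20, 42, 32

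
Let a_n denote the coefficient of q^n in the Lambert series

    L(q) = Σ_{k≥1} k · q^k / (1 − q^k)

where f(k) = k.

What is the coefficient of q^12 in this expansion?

a_12 = 28

q^12  k|12↦f(k): 1:1 2:2 3:3 4:4 6:6 12:12  a_12=28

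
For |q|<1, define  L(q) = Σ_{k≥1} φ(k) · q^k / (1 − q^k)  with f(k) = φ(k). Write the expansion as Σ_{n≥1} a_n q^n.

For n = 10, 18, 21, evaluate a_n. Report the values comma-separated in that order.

n=10: 10·1 5·2 2·5 1·10  φ→[4+4+1+1]=10
[q^18] φ(18)=6,φ(9)=6,φ(6)=2,φ(3)=2,φ(2)=1,φ(1)=1 ⇒ 18
n=21: 1·21 3·7 7·3 21·1  φ→[1+2+6+12]=21

10, 18, 21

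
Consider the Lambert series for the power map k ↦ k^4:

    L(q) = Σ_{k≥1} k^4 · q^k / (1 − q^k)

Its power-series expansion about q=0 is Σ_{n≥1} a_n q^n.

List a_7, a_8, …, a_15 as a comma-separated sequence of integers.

d|7:{1,7}  Σf=1+2401=2402
d|8:{8,4,2,1}  Σf=4096+256+16+1=4369
n=9: 9·1 3·3 1·9  f→[6561+81+1]=6643
q^10  k|10↦f(k): 10:10000 5:625 2:16 1:1  a_10=10642
[q^11] f(11)=14641,f(1)=1 ⇒ 14642
[q^12] f(1)=1,f(2)=16,f(3)=81,f(4)=256,f(6)=1296,f(12)=20736 ⇒ 22386
n=13: 13·1 1·13  f→[28561+1]=28562
d|14:{1,2,7,14}  Σf=1+16+2401+38416=40834
n=15: 15·1 5·3 3·5 1·15  f→[50625+625+81+1]=51332

2402, 4369, 6643, 10642, 14642, 22386, 28562, 40834, 51332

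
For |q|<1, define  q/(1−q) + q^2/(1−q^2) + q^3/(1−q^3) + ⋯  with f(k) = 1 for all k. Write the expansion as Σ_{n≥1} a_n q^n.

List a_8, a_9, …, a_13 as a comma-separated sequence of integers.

4, 3, 4, 2, 6, 2

[q^8] f(1)=1,f(2)=1,f(4)=1,f(8)=1 ⇒ 4
[q^9] f(9)=1,f(3)=1,f(1)=1 ⇒ 3
d|10:{10,5,2,1}  Σf=1+1+1+1=4
q^11  k|11↦f(k): 11:1 1:1  a_11=2
q^12  k|12↦f(k): 12:1 6:1 4:1 3:1 2:1 1:1  a_12=6
[q^13] f(13)=1,f(1)=1 ⇒ 2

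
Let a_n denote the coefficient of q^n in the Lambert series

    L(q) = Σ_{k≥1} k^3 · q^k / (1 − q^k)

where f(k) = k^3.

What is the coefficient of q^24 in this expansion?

a_24 = 16380

n=24: 24·1 12·2 8·3 6·4 4·6 3·8 2·12 1·24  f→[13824+1728+512+216+64+27+8+1]=16380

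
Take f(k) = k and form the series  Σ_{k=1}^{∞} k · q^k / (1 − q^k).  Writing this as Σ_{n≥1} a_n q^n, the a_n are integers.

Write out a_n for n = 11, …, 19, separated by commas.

q^11  k|11↦f(k): 1:1 11:11  a_11=12
n=12: 12·1 6·2 4·3 3·4 2·6 1·12  f→[12+6+4+3+2+1]=28
q^13  k|13↦f(k): 13:13 1:1  a_13=14
q^14  k|14↦f(k): 1:1 2:2 7:7 14:14  a_14=24
d|15:{15,5,3,1}  Σf=15+5+3+1=24
[q^16] f(1)=1,f(2)=2,f(4)=4,f(8)=8,f(16)=16 ⇒ 31
d|17:{1,17}  Σf=1+17=18
q^18  k|18↦f(k): 1:1 2:2 3:3 6:6 9:9 18:18  a_18=39
[q^19] f(19)=19,f(1)=1 ⇒ 20

12, 28, 14, 24, 24, 31, 18, 39, 20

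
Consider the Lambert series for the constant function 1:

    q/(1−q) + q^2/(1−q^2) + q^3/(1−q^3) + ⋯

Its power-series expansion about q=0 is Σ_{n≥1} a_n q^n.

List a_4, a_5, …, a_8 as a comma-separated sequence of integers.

[q^4] f(1)=1,f(2)=1,f(4)=1 ⇒ 3
q^5  k|5↦f(k): 5:1 1:1  a_5=2
n=6: 6·1 3·2 2·3 1·6  f→[1+1+1+1]=4
[q^7] f(7)=1,f(1)=1 ⇒ 2
d|8:{1,2,4,8}  Σf=1+1+1+1=4

3, 2, 4, 2, 4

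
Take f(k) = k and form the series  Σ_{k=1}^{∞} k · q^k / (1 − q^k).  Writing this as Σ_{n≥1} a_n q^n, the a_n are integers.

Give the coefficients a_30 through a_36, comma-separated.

[q^30] f(1)=1,f(2)=2,f(3)=3,f(5)=5,f(6)=6,f(10)=10,f(15)=15,f(30)=30 ⇒ 72
n=31: 1·31 31·1  f→[1+31]=32
q^32  k|32↦f(k): 1:1 2:2 4:4 8:8 16:16 32:32  a_32=63
q^33  k|33↦f(k): 1:1 3:3 11:11 33:33  a_33=48
d|34:{34,17,2,1}  Σf=34+17+2+1=54
[q^35] f(1)=1,f(5)=5,f(7)=7,f(35)=35 ⇒ 48
[q^36] f(1)=1,f(2)=2,f(3)=3,f(4)=4,f(6)=6,f(9)=9,f(12)=12,f(18)=18,f(36)=36 ⇒ 91

72, 32, 63, 48, 54, 48, 91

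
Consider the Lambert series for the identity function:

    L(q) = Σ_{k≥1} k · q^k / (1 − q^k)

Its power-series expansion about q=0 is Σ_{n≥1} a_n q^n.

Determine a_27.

[q^27] f(27)=27,f(9)=9,f(3)=3,f(1)=1 ⇒ 40

a_27 = 40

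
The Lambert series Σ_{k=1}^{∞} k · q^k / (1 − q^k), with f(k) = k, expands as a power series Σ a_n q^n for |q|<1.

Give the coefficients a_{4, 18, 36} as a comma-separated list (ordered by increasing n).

7, 39, 91

q^4  k|4↦f(k): 4:4 2:2 1:1  a_4=7
q^18  k|18↦f(k): 18:18 9:9 6:6 3:3 2:2 1:1  a_18=39
q^36  k|36↦f(k): 36:36 18:18 12:12 9:9 6:6 4:4 3:3 2:2 1:1  a_36=91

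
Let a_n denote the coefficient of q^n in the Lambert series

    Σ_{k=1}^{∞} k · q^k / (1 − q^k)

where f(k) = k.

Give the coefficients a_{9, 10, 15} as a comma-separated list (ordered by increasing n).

13, 18, 24

q^9  k|9↦f(k): 9:9 3:3 1:1  a_9=13
n=10: 10·1 5·2 2·5 1·10  f→[10+5+2+1]=18
[q^15] f(1)=1,f(3)=3,f(5)=5,f(15)=15 ⇒ 24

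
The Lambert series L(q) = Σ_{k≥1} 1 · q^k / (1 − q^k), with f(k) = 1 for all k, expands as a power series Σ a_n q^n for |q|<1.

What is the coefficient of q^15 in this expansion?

n=15: 15·1 5·3 3·5 1·15  f→[1+1+1+1]=4

a_15 = 4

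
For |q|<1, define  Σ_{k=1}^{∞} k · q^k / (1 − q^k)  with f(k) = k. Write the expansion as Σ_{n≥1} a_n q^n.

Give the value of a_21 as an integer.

a_21 = 32

q^21  k|21↦f(k): 21:21 7:7 3:3 1:1  a_21=32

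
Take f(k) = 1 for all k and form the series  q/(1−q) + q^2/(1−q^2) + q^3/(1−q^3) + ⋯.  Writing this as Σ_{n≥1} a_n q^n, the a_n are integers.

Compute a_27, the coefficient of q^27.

n=27: 27·1 9·3 3·9 1·27  f→[1+1+1+1]=4

a_27 = 4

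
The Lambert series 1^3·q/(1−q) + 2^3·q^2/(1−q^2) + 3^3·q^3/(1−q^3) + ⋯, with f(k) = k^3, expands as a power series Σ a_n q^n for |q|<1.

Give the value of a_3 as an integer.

a_3 = 28

n=3: 3·1 1·3  f→[27+1]=28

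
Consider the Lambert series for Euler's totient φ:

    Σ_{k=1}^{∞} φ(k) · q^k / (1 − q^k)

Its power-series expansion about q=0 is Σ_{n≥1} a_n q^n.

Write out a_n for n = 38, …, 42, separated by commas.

[q^38] φ(1)=1,φ(2)=1,φ(19)=18,φ(38)=18 ⇒ 38
[q^39] φ(1)=1,φ(3)=2,φ(13)=12,φ(39)=24 ⇒ 39
d|40:{40,20,10,8,5,4,2,1}  Σφ=16+8+4+4+4+2+1+1=40
n=41: 41·1 1·41  φ→[40+1]=41
q^42  k|42↦φ(k): 1:1 2:1 3:2 6:2 7:6 14:6 21:12 42:12  a_42=42

38, 39, 40, 41, 42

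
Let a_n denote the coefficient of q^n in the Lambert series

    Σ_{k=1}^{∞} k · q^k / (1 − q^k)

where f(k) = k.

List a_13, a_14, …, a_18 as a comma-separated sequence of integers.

14, 24, 24, 31, 18, 39

d|13:{1,13}  Σf=1+13=14
d|14:{14,7,2,1}  Σf=14+7+2+1=24
d|15:{15,5,3,1}  Σf=15+5+3+1=24
q^16  k|16↦f(k): 1:1 2:2 4:4 8:8 16:16  a_16=31
[q^17] f(17)=17,f(1)=1 ⇒ 18
d|18:{18,9,6,3,2,1}  Σf=18+9+6+3+2+1=39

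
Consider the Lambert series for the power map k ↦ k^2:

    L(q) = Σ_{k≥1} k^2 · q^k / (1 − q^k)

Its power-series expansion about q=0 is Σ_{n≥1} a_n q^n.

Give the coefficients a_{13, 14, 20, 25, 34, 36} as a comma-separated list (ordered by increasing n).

170, 250, 546, 651, 1450, 1911

n=13: 13·1 1·13  f→[169+1]=170
d|14:{14,7,2,1}  Σf=196+49+4+1=250
[q^20] f(1)=1,f(2)=4,f(4)=16,f(5)=25,f(10)=100,f(20)=400 ⇒ 546
[q^25] f(1)=1,f(5)=25,f(25)=625 ⇒ 651
q^34  k|34↦f(k): 34:1156 17:289 2:4 1:1  a_34=1450
n=36: 1·36 2·18 3·12 4·9 6·6 9·4 12·3 18·2 36·1  f→[1+4+9+16+36+81+144+324+1296]=1911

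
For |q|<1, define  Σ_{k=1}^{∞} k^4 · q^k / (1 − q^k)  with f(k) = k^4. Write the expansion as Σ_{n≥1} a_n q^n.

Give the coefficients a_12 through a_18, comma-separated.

22386, 28562, 40834, 51332, 69905, 83522, 112931

d|12:{1,2,3,4,6,12}  Σf=1+16+81+256+1296+20736=22386
[q^13] f(1)=1,f(13)=28561 ⇒ 28562
d|14:{1,2,7,14}  Σf=1+16+2401+38416=40834
q^15  k|15↦f(k): 1:1 3:81 5:625 15:50625  a_15=51332
q^16  k|16↦f(k): 16:65536 8:4096 4:256 2:16 1:1  a_16=69905
n=17: 17·1 1·17  f→[83521+1]=83522
d|18:{1,2,3,6,9,18}  Σf=1+16+81+1296+6561+104976=112931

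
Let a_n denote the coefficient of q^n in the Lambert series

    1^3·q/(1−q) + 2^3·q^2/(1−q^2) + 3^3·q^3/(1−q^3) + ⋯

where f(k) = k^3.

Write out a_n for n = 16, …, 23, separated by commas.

d|16:{1,2,4,8,16}  Σf=1+8+64+512+4096=4681
n=17: 17·1 1·17  f→[4913+1]=4914
n=18: 1·18 2·9 3·6 6·3 9·2 18·1  f→[1+8+27+216+729+5832]=6813
d|19:{1,19}  Σf=1+6859=6860
[q^20] f(1)=1,f(2)=8,f(4)=64,f(5)=125,f(10)=1000,f(20)=8000 ⇒ 9198
n=21: 1·21 3·7 7·3 21·1  f→[1+27+343+9261]=9632
n=22: 22·1 11·2 2·11 1·22  f→[10648+1331+8+1]=11988
q^23  k|23↦f(k): 23:12167 1:1  a_23=12168

4681, 4914, 6813, 6860, 9198, 9632, 11988, 12168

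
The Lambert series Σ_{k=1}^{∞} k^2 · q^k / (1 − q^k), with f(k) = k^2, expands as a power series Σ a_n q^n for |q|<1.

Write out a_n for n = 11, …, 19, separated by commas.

q^11  k|11↦f(k): 1:1 11:121  a_11=122
q^12  k|12↦f(k): 12:144 6:36 4:16 3:9 2:4 1:1  a_12=210
[q^13] f(13)=169,f(1)=1 ⇒ 170
[q^14] f(14)=196,f(7)=49,f(2)=4,f(1)=1 ⇒ 250
d|15:{1,3,5,15}  Σf=1+9+25+225=260
q^16  k|16↦f(k): 1:1 2:4 4:16 8:64 16:256  a_16=341
d|17:{17,1}  Σf=289+1=290
[q^18] f(1)=1,f(2)=4,f(3)=9,f(6)=36,f(9)=81,f(18)=324 ⇒ 455
d|19:{1,19}  Σf=1+361=362

122, 210, 170, 250, 260, 341, 290, 455, 362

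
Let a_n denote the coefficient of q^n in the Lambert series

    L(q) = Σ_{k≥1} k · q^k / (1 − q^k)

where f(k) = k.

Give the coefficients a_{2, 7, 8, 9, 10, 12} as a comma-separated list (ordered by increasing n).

3, 8, 15, 13, 18, 28

q^2  k|2↦f(k): 1:1 2:2  a_2=3
n=7: 7·1 1·7  f→[7+1]=8
q^8  k|8↦f(k): 8:8 4:4 2:2 1:1  a_8=15
n=9: 1·9 3·3 9·1  f→[1+3+9]=13
q^10  k|10↦f(k): 1:1 2:2 5:5 10:10  a_10=18
[q^12] f(12)=12,f(6)=6,f(4)=4,f(3)=3,f(2)=2,f(1)=1 ⇒ 28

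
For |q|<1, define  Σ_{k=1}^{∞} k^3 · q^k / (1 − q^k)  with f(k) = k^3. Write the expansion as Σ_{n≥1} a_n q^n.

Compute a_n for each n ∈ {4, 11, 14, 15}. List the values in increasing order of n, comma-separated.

d|4:{1,2,4}  Σf=1+8+64=73
q^11  k|11↦f(k): 1:1 11:1331  a_11=1332
d|14:{14,7,2,1}  Σf=2744+343+8+1=3096
d|15:{15,5,3,1}  Σf=3375+125+27+1=3528

73, 1332, 3096, 3528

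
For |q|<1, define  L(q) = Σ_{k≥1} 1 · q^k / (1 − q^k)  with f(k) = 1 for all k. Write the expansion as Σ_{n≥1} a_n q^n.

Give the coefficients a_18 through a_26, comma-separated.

q^18  k|18↦f(k): 1:1 2:1 3:1 6:1 9:1 18:1  a_18=6
[q^19] f(19)=1,f(1)=1 ⇒ 2
[q^20] f(1)=1,f(2)=1,f(4)=1,f(5)=1,f(10)=1,f(20)=1 ⇒ 6
[q^21] f(21)=1,f(7)=1,f(3)=1,f(1)=1 ⇒ 4
n=22: 1·22 2·11 11·2 22·1  f→[1+1+1+1]=4
n=23: 23·1 1·23  f→[1+1]=2
n=24: 24·1 12·2 8·3 6·4 4·6 3·8 2·12 1·24  f→[1+1+1+1+1+1+1+1]=8
[q^25] f(1)=1,f(5)=1,f(25)=1 ⇒ 3
[q^26] f(1)=1,f(2)=1,f(13)=1,f(26)=1 ⇒ 4

6, 2, 6, 4, 4, 2, 8, 3, 4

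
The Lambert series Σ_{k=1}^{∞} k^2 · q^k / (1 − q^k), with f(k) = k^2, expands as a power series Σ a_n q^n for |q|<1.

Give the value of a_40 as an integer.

n=40: 1·40 2·20 4·10 5·8 8·5 10·4 20·2 40·1  f→[1+4+16+25+64+100+400+1600]=2210

a_40 = 2210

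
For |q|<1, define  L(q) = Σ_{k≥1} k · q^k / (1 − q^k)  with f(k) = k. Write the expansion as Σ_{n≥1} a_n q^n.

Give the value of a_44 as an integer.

a_44 = 84

n=44: 1·44 2·22 4·11 11·4 22·2 44·1  f→[1+2+4+11+22+44]=84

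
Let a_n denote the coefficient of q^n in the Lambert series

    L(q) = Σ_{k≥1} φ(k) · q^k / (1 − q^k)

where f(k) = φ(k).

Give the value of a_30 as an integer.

[q^30] φ(30)=8,φ(15)=8,φ(10)=4,φ(6)=2,φ(5)=4,φ(3)=2,φ(2)=1,φ(1)=1 ⇒ 30

a_30 = 30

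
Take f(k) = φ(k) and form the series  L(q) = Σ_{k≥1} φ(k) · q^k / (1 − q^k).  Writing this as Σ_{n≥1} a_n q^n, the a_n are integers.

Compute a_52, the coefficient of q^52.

[q^52] φ(1)=1,φ(2)=1,φ(4)=2,φ(13)=12,φ(26)=12,φ(52)=24 ⇒ 52

a_52 = 52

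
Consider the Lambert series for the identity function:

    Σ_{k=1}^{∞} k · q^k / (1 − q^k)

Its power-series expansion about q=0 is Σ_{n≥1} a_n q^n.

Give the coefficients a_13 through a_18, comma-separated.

14, 24, 24, 31, 18, 39

n=13: 1·13 13·1  f→[1+13]=14
q^14  k|14↦f(k): 1:1 2:2 7:7 14:14  a_14=24
d|15:{15,5,3,1}  Σf=15+5+3+1=24
d|16:{1,2,4,8,16}  Σf=1+2+4+8+16=31
[q^17] f(17)=17,f(1)=1 ⇒ 18
[q^18] f(18)=18,f(9)=9,f(6)=6,f(3)=3,f(2)=2,f(1)=1 ⇒ 39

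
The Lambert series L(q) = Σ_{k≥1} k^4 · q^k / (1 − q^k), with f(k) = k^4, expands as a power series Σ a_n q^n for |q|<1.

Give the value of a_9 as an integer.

a_9 = 6643

q^9  k|9↦f(k): 1:1 3:81 9:6561  a_9=6643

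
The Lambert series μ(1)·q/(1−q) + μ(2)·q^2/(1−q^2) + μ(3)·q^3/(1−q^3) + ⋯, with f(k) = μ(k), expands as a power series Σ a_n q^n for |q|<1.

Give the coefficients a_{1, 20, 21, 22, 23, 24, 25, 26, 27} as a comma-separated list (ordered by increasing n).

q^1  k|1↦μ(k): 1:1  a_1=1
q^20  k|20↦μ(k): 20:0 10:1 5:-1 4:0 2:-1 1:1  a_20=0
[q^21] μ(21)=1,μ(7)=-1,μ(3)=-1,μ(1)=1 ⇒ 0
[q^22] μ(1)=1,μ(2)=-1,μ(11)=-1,μ(22)=1 ⇒ 0
[q^23] μ(23)=-1,μ(1)=1 ⇒ 0
d|24:{1,2,3,4,6,8,12,24}  Σμ=1+(-1)+(-1)+0+1+0+0+0=0
q^25  k|25↦μ(k): 1:1 5:-1 25:0  a_25=0
q^26  k|26↦μ(k): 26:1 13:-1 2:-1 1:1  a_26=0
q^27  k|27↦μ(k): 1:1 3:-1 9:0 27:0  a_27=0

1, 0, 0, 0, 0, 0, 0, 0, 0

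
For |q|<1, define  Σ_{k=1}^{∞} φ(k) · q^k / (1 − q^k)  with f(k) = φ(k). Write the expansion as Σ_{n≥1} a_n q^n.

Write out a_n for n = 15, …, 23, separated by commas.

d|15:{1,3,5,15}  Σφ=1+2+4+8=15
q^16  k|16↦φ(k): 1:1 2:1 4:2 8:4 16:8  a_16=16
d|17:{1,17}  Σφ=1+16=17
[q^18] φ(1)=1,φ(2)=1,φ(3)=2,φ(6)=2,φ(9)=6,φ(18)=6 ⇒ 18
[q^19] φ(19)=18,φ(1)=1 ⇒ 19
[q^20] φ(20)=8,φ(10)=4,φ(5)=4,φ(4)=2,φ(2)=1,φ(1)=1 ⇒ 20
n=21: 1·21 3·7 7·3 21·1  φ→[1+2+6+12]=21
d|22:{22,11,2,1}  Σφ=10+10+1+1=22
[q^23] φ(23)=22,φ(1)=1 ⇒ 23

15, 16, 17, 18, 19, 20, 21, 22, 23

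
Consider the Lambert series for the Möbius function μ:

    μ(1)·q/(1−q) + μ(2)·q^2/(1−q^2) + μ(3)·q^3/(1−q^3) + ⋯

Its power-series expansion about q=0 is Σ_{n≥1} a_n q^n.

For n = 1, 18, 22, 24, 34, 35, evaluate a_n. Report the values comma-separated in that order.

[q^1] μ(1)=1 ⇒ 1
[q^18] μ(1)=1,μ(2)=-1,μ(3)=-1,μ(6)=1,μ(9)=0,μ(18)=0 ⇒ 0
d|22:{1,2,11,22}  Σμ=1+(-1)+(-1)+1=0
d|24:{1,2,3,4,6,8,12,24}  Σμ=1+(-1)+(-1)+0+1+0+0+0=0
[q^34] μ(1)=1,μ(2)=-1,μ(17)=-1,μ(34)=1 ⇒ 0
d|35:{35,7,5,1}  Σμ=1+(-1)+(-1)+1=0

1, 0, 0, 0, 0, 0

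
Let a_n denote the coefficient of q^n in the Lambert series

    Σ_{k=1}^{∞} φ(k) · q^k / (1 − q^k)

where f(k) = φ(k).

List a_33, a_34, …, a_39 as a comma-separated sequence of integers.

[q^33] φ(33)=20,φ(11)=10,φ(3)=2,φ(1)=1 ⇒ 33
[q^34] φ(34)=16,φ(17)=16,φ(2)=1,φ(1)=1 ⇒ 34
n=35: 35·1 7·5 5·7 1·35  φ→[24+6+4+1]=35
[q^36] φ(1)=1,φ(2)=1,φ(3)=2,φ(4)=2,φ(6)=2,φ(9)=6,φ(12)=4,φ(18)=6,φ(36)=12 ⇒ 36
d|37:{1,37}  Σφ=1+36=37
d|38:{38,19,2,1}  Σφ=18+18+1+1=38
n=39: 1·39 3·13 13·3 39·1  φ→[1+2+12+24]=39

33, 34, 35, 36, 37, 38, 39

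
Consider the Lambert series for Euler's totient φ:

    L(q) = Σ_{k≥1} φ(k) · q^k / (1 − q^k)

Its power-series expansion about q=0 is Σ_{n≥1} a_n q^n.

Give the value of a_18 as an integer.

q^18  k|18↦φ(k): 1:1 2:1 3:2 6:2 9:6 18:6  a_18=18

a_18 = 18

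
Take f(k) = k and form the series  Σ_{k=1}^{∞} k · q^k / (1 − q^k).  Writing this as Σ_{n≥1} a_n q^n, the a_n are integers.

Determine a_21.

[q^21] f(1)=1,f(3)=3,f(7)=7,f(21)=21 ⇒ 32

a_21 = 32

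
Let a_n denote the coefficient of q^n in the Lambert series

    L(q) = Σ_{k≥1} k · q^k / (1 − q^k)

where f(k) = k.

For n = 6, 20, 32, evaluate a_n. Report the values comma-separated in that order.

12, 42, 63

q^6  k|6↦f(k): 1:1 2:2 3:3 6:6  a_6=12
n=20: 1·20 2·10 4·5 5·4 10·2 20·1  f→[1+2+4+5+10+20]=42
d|32:{1,2,4,8,16,32}  Σf=1+2+4+8+16+32=63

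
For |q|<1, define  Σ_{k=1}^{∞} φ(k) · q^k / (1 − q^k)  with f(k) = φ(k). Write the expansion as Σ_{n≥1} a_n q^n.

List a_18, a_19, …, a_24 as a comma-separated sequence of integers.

d|18:{18,9,6,3,2,1}  Σφ=6+6+2+2+1+1=18
d|19:{1,19}  Σφ=1+18=19
[q^20] φ(20)=8,φ(10)=4,φ(5)=4,φ(4)=2,φ(2)=1,φ(1)=1 ⇒ 20
[q^21] φ(1)=1,φ(3)=2,φ(7)=6,φ(21)=12 ⇒ 21
q^22  k|22↦φ(k): 22:10 11:10 2:1 1:1  a_22=22
n=23: 1·23 23·1  φ→[1+22]=23
n=24: 24·1 12·2 8·3 6·4 4·6 3·8 2·12 1·24  φ→[8+4+4+2+2+2+1+1]=24

18, 19, 20, 21, 22, 23, 24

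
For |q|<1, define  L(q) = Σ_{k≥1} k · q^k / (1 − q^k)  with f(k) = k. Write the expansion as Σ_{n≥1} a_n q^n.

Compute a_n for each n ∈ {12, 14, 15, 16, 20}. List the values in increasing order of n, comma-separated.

[q^12] f(12)=12,f(6)=6,f(4)=4,f(3)=3,f(2)=2,f(1)=1 ⇒ 28
d|14:{1,2,7,14}  Σf=1+2+7+14=24
q^15  k|15↦f(k): 15:15 5:5 3:3 1:1  a_15=24
[q^16] f(16)=16,f(8)=8,f(4)=4,f(2)=2,f(1)=1 ⇒ 31
d|20:{20,10,5,4,2,1}  Σf=20+10+5+4+2+1=42

28, 24, 24, 31, 42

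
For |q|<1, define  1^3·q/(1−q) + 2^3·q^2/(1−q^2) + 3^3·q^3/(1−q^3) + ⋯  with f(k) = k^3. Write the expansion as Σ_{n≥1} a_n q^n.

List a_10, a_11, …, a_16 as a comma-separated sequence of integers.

1134, 1332, 2044, 2198, 3096, 3528, 4681

q^10  k|10↦f(k): 10:1000 5:125 2:8 1:1  a_10=1134
q^11  k|11↦f(k): 1:1 11:1331  a_11=1332
[q^12] f(12)=1728,f(6)=216,f(4)=64,f(3)=27,f(2)=8,f(1)=1 ⇒ 2044
q^13  k|13↦f(k): 13:2197 1:1  a_13=2198
q^14  k|14↦f(k): 14:2744 7:343 2:8 1:1  a_14=3096
d|15:{15,5,3,1}  Σf=3375+125+27+1=3528
[q^16] f(16)=4096,f(8)=512,f(4)=64,f(2)=8,f(1)=1 ⇒ 4681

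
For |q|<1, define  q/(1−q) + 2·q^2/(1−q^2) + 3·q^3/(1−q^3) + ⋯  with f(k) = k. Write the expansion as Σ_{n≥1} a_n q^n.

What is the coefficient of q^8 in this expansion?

n=8: 1·8 2·4 4·2 8·1  f→[1+2+4+8]=15

a_8 = 15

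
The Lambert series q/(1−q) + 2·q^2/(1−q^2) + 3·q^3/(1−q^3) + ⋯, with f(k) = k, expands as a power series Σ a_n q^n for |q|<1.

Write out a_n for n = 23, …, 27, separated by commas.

[q^23] f(23)=23,f(1)=1 ⇒ 24
d|24:{1,2,3,4,6,8,12,24}  Σf=1+2+3+4+6+8+12+24=60
q^25  k|25↦f(k): 1:1 5:5 25:25  a_25=31
[q^26] f(26)=26,f(13)=13,f(2)=2,f(1)=1 ⇒ 42
[q^27] f(27)=27,f(9)=9,f(3)=3,f(1)=1 ⇒ 40

24, 60, 31, 42, 40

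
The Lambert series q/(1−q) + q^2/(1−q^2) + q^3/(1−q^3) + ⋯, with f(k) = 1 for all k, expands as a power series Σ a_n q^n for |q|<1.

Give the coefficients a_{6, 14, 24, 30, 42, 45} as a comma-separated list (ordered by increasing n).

n=6: 1·6 2·3 3·2 6·1  f→[1+1+1+1]=4
[q^14] f(1)=1,f(2)=1,f(7)=1,f(14)=1 ⇒ 4
n=24: 24·1 12·2 8·3 6·4 4·6 3·8 2·12 1·24  f→[1+1+1+1+1+1+1+1]=8
n=30: 30·1 15·2 10·3 6·5 5·6 3·10 2·15 1·30  f→[1+1+1+1+1+1+1+1]=8
q^42  k|42↦f(k): 1:1 2:1 3:1 6:1 7:1 14:1 21:1 42:1  a_42=8
n=45: 1·45 3·15 5·9 9·5 15·3 45·1  f→[1+1+1+1+1+1]=6

4, 4, 8, 8, 8, 6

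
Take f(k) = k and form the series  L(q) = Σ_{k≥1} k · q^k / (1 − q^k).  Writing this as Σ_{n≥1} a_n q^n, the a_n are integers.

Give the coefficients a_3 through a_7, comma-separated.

q^3  k|3↦f(k): 3:3 1:1  a_3=4
d|4:{1,2,4}  Σf=1+2+4=7
n=5: 1·5 5·1  f→[1+5]=6
[q^6] f(6)=6,f(3)=3,f(2)=2,f(1)=1 ⇒ 12
d|7:{1,7}  Σf=1+7=8

4, 7, 6, 12, 8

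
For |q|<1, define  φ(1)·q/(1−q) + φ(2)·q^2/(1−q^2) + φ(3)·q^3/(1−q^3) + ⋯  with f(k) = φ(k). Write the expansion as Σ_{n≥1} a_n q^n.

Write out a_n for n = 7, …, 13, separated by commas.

q^7  k|7↦φ(k): 7:6 1:1  a_7=7
d|8:{8,4,2,1}  Σφ=4+2+1+1=8
[q^9] φ(1)=1,φ(3)=2,φ(9)=6 ⇒ 9
n=10: 10·1 5·2 2·5 1·10  φ→[4+4+1+1]=10
n=11: 1·11 11·1  φ→[1+10]=11
[q^12] φ(1)=1,φ(2)=1,φ(3)=2,φ(4)=2,φ(6)=2,φ(12)=4 ⇒ 12
q^13  k|13↦φ(k): 1:1 13:12  a_13=13

7, 8, 9, 10, 11, 12, 13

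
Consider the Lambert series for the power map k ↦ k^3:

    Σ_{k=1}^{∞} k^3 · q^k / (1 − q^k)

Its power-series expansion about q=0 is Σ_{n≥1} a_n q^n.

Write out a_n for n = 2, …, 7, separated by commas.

n=2: 2·1 1·2  f→[8+1]=9
[q^3] f(1)=1,f(3)=27 ⇒ 28
n=4: 1·4 2·2 4·1  f→[1+8+64]=73
n=5: 1·5 5·1  f→[1+125]=126
[q^6] f(6)=216,f(3)=27,f(2)=8,f(1)=1 ⇒ 252
n=7: 1·7 7·1  f→[1+343]=344

9, 28, 73, 126, 252, 344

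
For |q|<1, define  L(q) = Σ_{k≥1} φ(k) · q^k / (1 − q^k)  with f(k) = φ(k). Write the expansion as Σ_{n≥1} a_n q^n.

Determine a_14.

[q^14] φ(1)=1,φ(2)=1,φ(7)=6,φ(14)=6 ⇒ 14

a_14 = 14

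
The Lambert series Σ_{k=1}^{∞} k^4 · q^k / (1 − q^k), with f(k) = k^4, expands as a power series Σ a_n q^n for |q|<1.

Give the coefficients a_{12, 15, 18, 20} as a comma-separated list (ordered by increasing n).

22386, 51332, 112931, 170898

q^12  k|12↦f(k): 12:20736 6:1296 4:256 3:81 2:16 1:1  a_12=22386
d|15:{15,5,3,1}  Σf=50625+625+81+1=51332
d|18:{1,2,3,6,9,18}  Σf=1+16+81+1296+6561+104976=112931
n=20: 1·20 2·10 4·5 5·4 10·2 20·1  f→[1+16+256+625+10000+160000]=170898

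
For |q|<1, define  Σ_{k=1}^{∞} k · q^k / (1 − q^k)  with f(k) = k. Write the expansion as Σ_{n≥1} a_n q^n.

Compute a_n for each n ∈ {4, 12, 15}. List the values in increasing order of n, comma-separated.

q^4  k|4↦f(k): 1:1 2:2 4:4  a_4=7
d|12:{1,2,3,4,6,12}  Σf=1+2+3+4+6+12=28
[q^15] f(15)=15,f(5)=5,f(3)=3,f(1)=1 ⇒ 24

7, 28, 24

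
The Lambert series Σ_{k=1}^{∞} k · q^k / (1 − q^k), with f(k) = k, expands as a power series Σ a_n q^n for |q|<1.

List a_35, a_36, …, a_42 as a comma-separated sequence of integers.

48, 91, 38, 60, 56, 90, 42, 96

n=35: 35·1 7·5 5·7 1·35  f→[35+7+5+1]=48
q^36  k|36↦f(k): 1:1 2:2 3:3 4:4 6:6 9:9 12:12 18:18 36:36  a_36=91
n=37: 37·1 1·37  f→[37+1]=38
n=38: 38·1 19·2 2·19 1·38  f→[38+19+2+1]=60
q^39  k|39↦f(k): 1:1 3:3 13:13 39:39  a_39=56
q^40  k|40↦f(k): 40:40 20:20 10:10 8:8 5:5 4:4 2:2 1:1  a_40=90
[q^41] f(41)=41,f(1)=1 ⇒ 42
n=42: 42·1 21·2 14·3 7·6 6·7 3·14 2·21 1·42  f→[42+21+14+7+6+3+2+1]=96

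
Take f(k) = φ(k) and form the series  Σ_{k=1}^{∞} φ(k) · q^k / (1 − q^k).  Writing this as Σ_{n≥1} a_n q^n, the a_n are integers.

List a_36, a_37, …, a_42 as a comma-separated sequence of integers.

q^36  k|36↦φ(k): 1:1 2:1 3:2 4:2 6:2 9:6 12:4 18:6 36:12  a_36=36
q^37  k|37↦φ(k): 37:36 1:1  a_37=37
n=38: 1·38 2·19 19·2 38·1  φ→[1+1+18+18]=38
[q^39] φ(1)=1,φ(3)=2,φ(13)=12,φ(39)=24 ⇒ 39
[q^40] φ(40)=16,φ(20)=8,φ(10)=4,φ(8)=4,φ(5)=4,φ(4)=2,φ(2)=1,φ(1)=1 ⇒ 40
n=41: 1·41 41·1  φ→[1+40]=41
n=42: 1·42 2·21 3·14 6·7 7·6 14·3 21·2 42·1  φ→[1+1+2+2+6+6+12+12]=42

36, 37, 38, 39, 40, 41, 42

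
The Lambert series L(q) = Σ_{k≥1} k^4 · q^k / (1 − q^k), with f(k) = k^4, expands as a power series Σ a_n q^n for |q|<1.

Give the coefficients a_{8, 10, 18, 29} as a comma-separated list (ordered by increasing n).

4369, 10642, 112931, 707282

d|8:{8,4,2,1}  Σf=4096+256+16+1=4369
n=10: 10·1 5·2 2·5 1·10  f→[10000+625+16+1]=10642
[q^18] f(1)=1,f(2)=16,f(3)=81,f(6)=1296,f(9)=6561,f(18)=104976 ⇒ 112931
[q^29] f(1)=1,f(29)=707281 ⇒ 707282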